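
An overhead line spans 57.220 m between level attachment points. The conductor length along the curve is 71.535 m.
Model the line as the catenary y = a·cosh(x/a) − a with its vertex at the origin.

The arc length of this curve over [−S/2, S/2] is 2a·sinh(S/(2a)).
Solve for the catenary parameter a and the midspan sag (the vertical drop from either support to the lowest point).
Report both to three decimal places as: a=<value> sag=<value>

a=24.182 sag=18.993

seed: a₀ = √(S³/(24(L−S))) = √(57.220³/(24·14.315)) = 23.351806
iter 1: u=1.225173  f(a)=+1.114e+00  f'(a)=-1.420e+00  a ← 23.351806 − (+1.114e+00/-1.420e+00) = 24.135907
iter 2: u=1.185371  f(a)=+5.855e-02  f'(a)=-1.274e+00  a ← 24.135907 − (+5.855e-02/-1.274e+00) = 24.181846
iter 3: u=1.183119  f(a)=+1.817e-04  f'(a)=-1.267e+00  a ← 24.181846 − (+1.817e-04/-1.267e+00) = 24.181989
iter 4: u=1.183112  f(a)=+1.762e-09  f'(a)=-1.267e+00  a ← 24.181989 − (+1.762e-09/-1.267e+00) = 24.181989
iter 5: u=1.183112  f(a)=+1.421e-14  f'(a)=-1.267e+00  a ← 24.181989 − (+1.421e-14/-1.267e+00) = 24.181989
converged: |Δa| < 1e-12 after 5 iterations
sag = a·(cosh(S/(2a)) − 1) = 24.181989·(cosh(1.183112) − 1) = 18.993034
T_max/T_min = cosh(S/(2a)) = 1.785421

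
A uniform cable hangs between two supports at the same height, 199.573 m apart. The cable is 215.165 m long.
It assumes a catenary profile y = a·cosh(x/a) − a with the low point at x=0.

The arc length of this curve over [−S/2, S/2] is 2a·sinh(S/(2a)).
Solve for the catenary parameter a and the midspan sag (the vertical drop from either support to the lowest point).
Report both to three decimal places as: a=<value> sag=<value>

seed: a₀ = √(S³/(24(L−S))) = √(199.573³/(24·15.592)) = 145.745832
iter 1: u=0.684661  f(a)=+3.696e-01  f'(a)=-2.242e-01  a ← 145.745832 − (+3.696e-01/-2.242e-01) = 147.394433
iter 2: u=0.677003  f(a)=+6.364e-03  f'(a)=-2.165e-01  a ← 147.394433 − (+6.364e-03/-2.165e-01) = 147.423828
iter 3: u=0.676868  f(a)=+1.961e-06  f'(a)=-2.164e-01  a ← 147.423828 − (+1.961e-06/-2.164e-01) = 147.423837
iter 4: u=0.676868  f(a)=+1.990e-13  f'(a)=-2.164e-01  a ← 147.423837 − (+1.990e-13/-2.164e-01) = 147.423837
converged: |Δa| < 1e-12 after 4 iterations
sag = a·(cosh(S/(2a)) − 1) = 147.423837·(cosh(0.676868) − 1) = 35.080360
T_max/T_min = cosh(S/(2a)) = 1.237956

a=147.424 sag=35.080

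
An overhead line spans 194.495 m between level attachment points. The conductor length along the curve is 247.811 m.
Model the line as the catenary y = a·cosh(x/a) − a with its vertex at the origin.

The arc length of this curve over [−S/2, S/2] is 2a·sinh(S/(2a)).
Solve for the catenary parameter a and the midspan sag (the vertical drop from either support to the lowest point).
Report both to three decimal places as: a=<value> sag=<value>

a=78.767 sag=68.055

seed: a₀ = √(S³/(24(L−S))) = √(194.495³/(24·53.316)) = 75.827766
iter 1: u=1.282479  f(a)=+4.560e+00  f'(a)=-1.652e+00  a ← 75.827766 − (+4.560e+00/-1.652e+00) = 78.588987
iter 2: u=1.237419  f(a)=+2.609e-01  f'(a)=-1.467e+00  a ← 78.588987 − (+2.609e-01/-1.467e+00) = 78.766796
iter 3: u=1.234626  f(a)=+9.690e-04  f'(a)=-1.457e+00  a ← 78.766796 − (+9.690e-04/-1.457e+00) = 78.767461
iter 4: u=1.234615  f(a)=+1.347e-08  f'(a)=-1.457e+00  a ← 78.767461 − (+1.347e-08/-1.457e+00) = 78.767461
iter 5: u=1.234615  f(a)=-5.684e-14  f'(a)=-1.457e+00  a ← 78.767461 − (-5.684e-14/-1.457e+00) = 78.767461
converged: |Δa| < 1e-12 after 5 iterations
sag = a·(cosh(S/(2a)) − 1) = 78.767461·(cosh(1.234615) − 1) = 68.055173
T_max/T_min = cosh(S/(2a)) = 1.864001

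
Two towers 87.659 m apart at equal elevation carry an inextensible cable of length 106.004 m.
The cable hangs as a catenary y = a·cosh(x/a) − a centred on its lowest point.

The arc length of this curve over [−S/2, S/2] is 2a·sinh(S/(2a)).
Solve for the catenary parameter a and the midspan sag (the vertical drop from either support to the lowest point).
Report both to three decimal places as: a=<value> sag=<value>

a=40.287 sag=26.288

seed: a₀ = √(S³/(24(L−S))) = √(87.659³/(24·18.345)) = 39.113825
iter 1: u=1.120563  f(a)=+1.187e+00  f'(a)=-1.061e+00  a ← 39.113825 − (+1.187e+00/-1.061e+00) = 40.232154
iter 2: u=1.089415  f(a)=+5.280e-02  f'(a)=-9.687e-01  a ← 40.232154 − (+5.280e-02/-9.687e-01) = 40.286662
iter 3: u=1.087941  f(a)=+1.153e-04  f'(a)=-9.645e-01  a ← 40.286662 − (+1.153e-04/-9.645e-01) = 40.286782
iter 4: u=1.087937  f(a)=+5.524e-10  f'(a)=-9.645e-01  a ← 40.286782 − (+5.524e-10/-9.645e-01) = 40.286782
iter 5: u=1.087937  f(a)=-2.842e-14  f'(a)=-9.645e-01  a ← 40.286782 − (-2.842e-14/-9.645e-01) = 40.286782
converged: |Δa| < 1e-12 after 5 iterations
sag = a·(cosh(S/(2a)) − 1) = 40.286782·(cosh(1.087937) − 1) = 26.288264
T_max/T_min = cosh(S/(2a)) = 1.652528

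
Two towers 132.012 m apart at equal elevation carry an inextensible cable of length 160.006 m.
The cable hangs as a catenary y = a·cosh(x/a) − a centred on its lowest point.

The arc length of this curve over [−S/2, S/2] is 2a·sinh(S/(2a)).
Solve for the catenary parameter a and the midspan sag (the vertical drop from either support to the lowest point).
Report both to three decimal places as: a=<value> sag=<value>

seed: a₀ = √(S³/(24(L−S))) = √(132.012³/(24·27.994)) = 58.516995
iter 1: u=1.127980  f(a)=+1.836e+00  f'(a)=-1.084e+00  a ← 58.516995 − (+1.836e+00/-1.084e+00) = 60.210262
iter 2: u=1.096258  f(a)=+8.270e-02  f'(a)=-9.885e-01  a ← 60.210262 − (+8.270e-02/-9.885e-01) = 60.293922
iter 3: u=1.094737  f(a)=+1.853e-04  f'(a)=-9.841e-01  a ← 60.293922 − (+1.853e-04/-9.841e-01) = 60.294110
iter 4: u=1.094734  f(a)=+9.356e-10  f'(a)=-9.841e-01  a ← 60.294110 − (+9.356e-10/-9.841e-01) = 60.294110
iter 5: u=1.094734  f(a)=-2.842e-14  f'(a)=-9.841e-01  a ← 60.294110 − (-2.842e-14/-9.841e-01) = 60.294110
converged: |Δa| < 1e-12 after 5 iterations
sag = a·(cosh(S/(2a)) − 1) = 60.294110·(cosh(1.094734) − 1) = 39.885028
T_max/T_min = cosh(S/(2a)) = 1.661508

a=60.294 sag=39.885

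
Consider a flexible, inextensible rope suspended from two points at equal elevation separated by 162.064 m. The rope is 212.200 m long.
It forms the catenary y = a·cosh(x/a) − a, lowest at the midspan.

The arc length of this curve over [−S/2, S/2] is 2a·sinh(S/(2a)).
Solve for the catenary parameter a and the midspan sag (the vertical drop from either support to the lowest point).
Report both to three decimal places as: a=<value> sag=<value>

seed: a₀ = √(S³/(24(L−S))) = √(162.064³/(24·50.136)) = 59.477043
iter 1: u=1.362408  f(a)=+4.864e+00  f'(a)=-2.020e+00  a ← 59.477043 − (+4.864e+00/-2.020e+00) = 61.884631
iter 2: u=1.309404  f(a)=+3.109e-01  f'(a)=-1.770e+00  a ← 61.884631 − (+3.109e-01/-1.770e+00) = 62.060348
iter 3: u=1.305697  f(a)=+1.463e-03  f'(a)=-1.753e+00  a ← 62.060348 − (+1.463e-03/-1.753e+00) = 62.061182
iter 4: u=1.305679  f(a)=+3.269e-08  f'(a)=-1.753e+00  a ← 62.061182 − (+3.269e-08/-1.753e+00) = 62.061182
iter 5: u=1.305679  f(a)=-2.842e-14  f'(a)=-1.753e+00  a ← 62.061182 − (-2.842e-14/-1.753e+00) = 62.061182
converged: |Δa| < 1e-12 after 5 iterations
sag = a·(cosh(S/(2a)) − 1) = 62.061182·(cosh(1.305679) − 1) = 60.856678
T_max/T_min = cosh(S/(2a)) = 1.980592

a=62.061 sag=60.857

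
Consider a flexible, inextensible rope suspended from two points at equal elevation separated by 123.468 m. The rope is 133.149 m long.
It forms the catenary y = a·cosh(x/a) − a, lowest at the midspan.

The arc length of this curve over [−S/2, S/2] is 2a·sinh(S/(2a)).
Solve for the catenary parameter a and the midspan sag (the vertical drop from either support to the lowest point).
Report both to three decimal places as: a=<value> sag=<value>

seed: a₀ = √(S³/(24(L−S))) = √(123.468³/(24·9.681)) = 90.004845
iter 1: u=0.685896  f(a)=+2.303e-01  f'(a)=-2.254e-01  a ← 90.004845 − (+2.303e-01/-2.254e-01) = 91.026481
iter 2: u=0.678198  f(a)=+3.980e-03  f'(a)=-2.177e-01  a ← 91.026481 − (+3.980e-03/-2.177e-01) = 91.044763
iter 3: u=0.678062  f(a)=+1.235e-06  f'(a)=-2.175e-01  a ← 91.044763 − (+1.235e-06/-2.175e-01) = 91.044769
iter 4: u=0.678062  f(a)=+1.421e-13  f'(a)=-2.175e-01  a ← 91.044769 − (+1.421e-13/-2.175e-01) = 91.044769
converged: |Δa| < 1e-12 after 4 iterations
sag = a·(cosh(S/(2a)) − 1) = 91.044769·(cosh(0.678062) − 1) = 21.744034
T_max/T_min = cosh(S/(2a)) = 1.238828

a=91.045 sag=21.744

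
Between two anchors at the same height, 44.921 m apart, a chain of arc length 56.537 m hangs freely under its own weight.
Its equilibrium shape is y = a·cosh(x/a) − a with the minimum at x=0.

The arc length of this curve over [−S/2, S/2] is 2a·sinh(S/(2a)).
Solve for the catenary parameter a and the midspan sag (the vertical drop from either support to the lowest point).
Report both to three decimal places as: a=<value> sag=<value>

a=18.693 sag=15.197

seed: a₀ = √(S³/(24(L−S))) = √(44.921³/(24·11.616)) = 18.031846
iter 1: u=1.245602  f(a)=+9.351e-01  f'(a)=-1.500e+00  a ← 18.031846 − (+9.351e-01/-1.500e+00) = 18.655405
iter 2: u=1.203967  f(a)=+5.070e-02  f'(a)=-1.341e+00  a ← 18.655405 − (+5.070e-02/-1.341e+00) = 18.693208
iter 3: u=1.201533  f(a)=+1.679e-04  f'(a)=-1.332e+00  a ← 18.693208 − (+1.679e-04/-1.332e+00) = 18.693334
iter 4: u=1.201525  f(a)=+1.855e-09  f'(a)=-1.332e+00  a ← 18.693334 − (+1.855e-09/-1.332e+00) = 18.693334
iter 5: u=1.201525  f(a)=-7.105e-15  f'(a)=-1.332e+00  a ← 18.693334 − (-7.105e-15/-1.332e+00) = 18.693334
converged: |Δa| < 1e-12 after 5 iterations
sag = a·(cosh(S/(2a)) − 1) = 18.693334·(cosh(1.201525) − 1) = 15.196913
T_max/T_min = cosh(S/(2a)) = 1.812959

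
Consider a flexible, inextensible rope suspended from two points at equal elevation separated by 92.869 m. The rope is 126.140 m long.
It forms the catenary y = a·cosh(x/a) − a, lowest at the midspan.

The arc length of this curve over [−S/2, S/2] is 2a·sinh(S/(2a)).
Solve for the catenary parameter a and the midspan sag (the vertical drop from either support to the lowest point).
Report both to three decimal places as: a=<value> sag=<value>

seed: a₀ = √(S³/(24(L−S))) = √(92.869³/(24·33.271)) = 31.671425
iter 1: u=1.466132  f(a)=+3.764e+00  f'(a)=-2.589e+00  a ← 31.671425 − (+3.764e+00/-2.589e+00) = 33.125604
iter 2: u=1.401771  f(a)=+2.748e-01  f'(a)=-2.223e+00  a ← 33.125604 − (+2.748e-01/-2.223e+00) = 33.249197
iter 3: u=1.396560  f(a)=+1.719e-03  f'(a)=-2.196e+00  a ← 33.249197 − (+1.719e-03/-2.196e+00) = 33.249980
iter 4: u=1.396527  f(a)=+6.821e-08  f'(a)=-2.195e+00  a ← 33.249980 − (+6.821e-08/-2.195e+00) = 33.249980
iter 5: u=1.396527  f(a)=-1.421e-14  f'(a)=-2.195e+00  a ← 33.249980 − (-1.421e-14/-2.195e+00) = 33.249980
converged: |Δa| < 1e-12 after 5 iterations
sag = a·(cosh(S/(2a)) − 1) = 33.249980·(cosh(1.396527) − 1) = 38.047889
T_max/T_min = cosh(S/(2a)) = 2.144298

a=33.250 sag=38.048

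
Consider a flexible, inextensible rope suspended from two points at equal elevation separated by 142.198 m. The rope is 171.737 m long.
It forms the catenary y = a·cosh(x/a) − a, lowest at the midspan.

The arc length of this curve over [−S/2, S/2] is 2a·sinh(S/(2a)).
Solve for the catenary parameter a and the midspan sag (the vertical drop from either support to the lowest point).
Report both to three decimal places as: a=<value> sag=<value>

a=65.581 sag=42.466

seed: a₀ = √(S³/(24(L−S))) = √(142.198³/(24·29.539)) = 63.684936
iter 1: u=1.116418  f(a)=+1.896e+00  f'(a)=-1.049e+00  a ← 63.684936 − (+1.896e+00/-1.049e+00) = 65.493566
iter 2: u=1.085588  f(a)=+8.379e-02  f'(a)=-9.577e-01  a ← 65.493566 − (+8.379e-02/-9.577e-01) = 65.581051
iter 3: u=1.084139  f(a)=+1.803e-04  f'(a)=-9.536e-01  a ← 65.581051 − (+1.803e-04/-9.536e-01) = 65.581240
iter 4: u=1.084136  f(a)=+8.388e-10  f'(a)=-9.536e-01  a ← 65.581240 − (+8.388e-10/-9.536e-01) = 65.581240
iter 5: u=1.084136  f(a)=+5.684e-14  f'(a)=-9.536e-01  a ← 65.581240 − (+5.684e-14/-9.536e-01) = 65.581240
converged: |Δa| < 1e-12 after 5 iterations
sag = a·(cosh(S/(2a)) − 1) = 65.581240·(cosh(1.084136) − 1) = 42.466427
T_max/T_min = cosh(S/(2a)) = 1.647539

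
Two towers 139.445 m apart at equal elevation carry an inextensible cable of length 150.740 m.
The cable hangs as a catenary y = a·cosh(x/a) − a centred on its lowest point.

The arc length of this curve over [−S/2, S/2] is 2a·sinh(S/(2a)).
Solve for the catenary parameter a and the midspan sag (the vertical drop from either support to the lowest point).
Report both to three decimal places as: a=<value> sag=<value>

a=101.206 sag=24.982

seed: a₀ = √(S³/(24(L−S))) = √(139.445³/(24·11.295)) = 100.012822
iter 1: u=0.697136  f(a)=+2.777e-01  f'(a)=-2.370e-01  a ← 100.012822 − (+2.777e-01/-2.370e-01) = 101.184203
iter 2: u=0.689065  f(a)=+4.954e-03  f'(a)=-2.287e-01  a ← 101.184203 − (+4.954e-03/-2.287e-01) = 101.205868
iter 3: u=0.688918  f(a)=+1.640e-06  f'(a)=-2.285e-01  a ← 101.205868 − (+1.640e-06/-2.285e-01) = 101.205875
iter 4: u=0.688918  f(a)=+1.705e-13  f'(a)=-2.285e-01  a ← 101.205875 − (+1.705e-13/-2.285e-01) = 101.205875
converged: |Δa| < 1e-12 after 4 iterations
sag = a·(cosh(S/(2a)) − 1) = 101.205875·(cosh(0.688918) − 1) = 24.981549
T_max/T_min = cosh(S/(2a)) = 1.246839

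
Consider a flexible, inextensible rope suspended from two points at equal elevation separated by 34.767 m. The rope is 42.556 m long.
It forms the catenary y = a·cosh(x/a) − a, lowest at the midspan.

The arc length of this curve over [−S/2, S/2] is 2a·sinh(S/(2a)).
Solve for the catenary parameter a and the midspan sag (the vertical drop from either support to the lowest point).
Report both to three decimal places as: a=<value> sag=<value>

seed: a₀ = √(S³/(24(L−S))) = √(34.767³/(24·7.789)) = 14.993546
iter 1: u=1.159399  f(a)=+5.406e-01  f'(a)=-1.186e+00  a ← 14.993546 − (+5.406e-01/-1.186e+00) = 15.449527
iter 2: u=1.125180  f(a)=+2.564e-02  f'(a)=-1.075e+00  a ← 15.449527 − (+2.564e-02/-1.075e+00) = 15.473367
iter 3: u=1.123446  f(a)=+6.404e-05  f'(a)=-1.070e+00  a ← 15.473367 − (+6.404e-05/-1.070e+00) = 15.473427
iter 4: u=1.123442  f(a)=+4.017e-10  f'(a)=-1.070e+00  a ← 15.473427 − (+4.017e-10/-1.070e+00) = 15.473427
iter 5: u=1.123442  f(a)=+0.000e+00  f'(a)=-1.070e+00  a ← 15.473427 − (+0.000e+00/-1.070e+00) = 15.473427
converged: |Δa| < 1e-12 after 5 iterations
sag = a·(cosh(S/(2a)) − 1) = 15.473427·(cosh(1.123442) − 1) = 10.835891
T_max/T_min = cosh(S/(2a)) = 1.700290

a=15.473 sag=10.836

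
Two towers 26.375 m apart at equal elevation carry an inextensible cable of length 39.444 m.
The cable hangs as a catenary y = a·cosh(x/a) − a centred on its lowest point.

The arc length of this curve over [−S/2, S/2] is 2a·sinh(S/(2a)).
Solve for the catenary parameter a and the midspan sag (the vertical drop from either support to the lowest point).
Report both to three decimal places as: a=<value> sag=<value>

seed: a₀ = √(S³/(24(L−S))) = √(26.375³/(24·13.069)) = 7.648247
iter 1: u=1.724251  f(a)=+2.086e+00  f'(a)=-4.548e+00  a ← 7.648247 − (+2.086e+00/-4.548e+00) = 8.106972
iter 2: u=1.626686  f(a)=+2.024e-01  f'(a)=-3.704e+00  a ← 8.106972 − (+2.024e-01/-3.704e+00) = 8.161616
iter 3: u=1.615795  f(a)=+2.358e-03  f'(a)=-3.618e+00  a ← 8.161616 − (+2.358e-03/-3.618e+00) = 8.162267
iter 4: u=1.615666  f(a)=+3.282e-07  f'(a)=-3.617e+00  a ← 8.162267 − (+3.282e-07/-3.617e+00) = 8.162267
iter 5: u=1.615666  f(a)=+1.421e-14  f'(a)=-3.617e+00  a ← 8.162267 − (+1.421e-14/-3.617e+00) = 8.162267
converged: |Δa| < 1e-12 after 5 iterations
sag = a·(cosh(S/(2a)) − 1) = 8.162267·(cosh(1.615666) − 1) = 13.182050
T_max/T_min = cosh(S/(2a)) = 2.614999

a=8.162 sag=13.182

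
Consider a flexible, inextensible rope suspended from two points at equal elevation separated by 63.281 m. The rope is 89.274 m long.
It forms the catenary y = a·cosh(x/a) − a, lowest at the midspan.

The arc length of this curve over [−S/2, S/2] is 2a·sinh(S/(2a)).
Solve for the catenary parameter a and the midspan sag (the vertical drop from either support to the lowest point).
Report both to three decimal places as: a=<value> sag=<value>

a=21.295 sag=28.161

seed: a₀ = √(S³/(24(L−S))) = √(63.281³/(24·25.993)) = 20.154692
iter 1: u=1.569883  f(a)=+3.398e+00  f'(a)=-3.274e+00  a ← 20.154692 − (+3.398e+00/-3.274e+00) = 21.192553
iter 2: u=1.493001  f(a)=+2.801e-01  f'(a)=-2.754e+00  a ← 21.192553 − (+2.801e-01/-2.754e+00) = 21.294242
iter 3: u=1.485871  f(a)=+2.281e-03  f'(a)=-2.710e+00  a ← 21.294242 − (+2.281e-03/-2.710e+00) = 21.295084
iter 4: u=1.485812  f(a)=+1.540e-07  f'(a)=-2.709e+00  a ← 21.295084 − (+1.540e-07/-2.709e+00) = 21.295084
iter 5: u=1.485812  f(a)=+0.000e+00  f'(a)=-2.709e+00  a ← 21.295084 − (+0.000e+00/-2.709e+00) = 21.295084
converged: |Δa| < 1e-12 after 5 iterations
sag = a·(cosh(S/(2a)) − 1) = 21.295084·(cosh(1.485812) − 1) = 28.161385
T_max/T_min = cosh(S/(2a)) = 2.322436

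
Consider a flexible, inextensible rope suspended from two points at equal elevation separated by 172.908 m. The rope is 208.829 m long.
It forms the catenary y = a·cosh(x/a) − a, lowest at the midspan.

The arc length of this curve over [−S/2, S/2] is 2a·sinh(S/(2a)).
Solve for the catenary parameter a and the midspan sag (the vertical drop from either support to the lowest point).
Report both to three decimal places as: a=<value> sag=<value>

seed: a₀ = √(S³/(24(L−S))) = √(172.908³/(24·35.921)) = 77.435980
iter 1: u=1.116458  f(a)=+2.306e+00  f'(a)=-1.049e+00  a ← 77.435980 − (+2.306e+00/-1.049e+00) = 79.635278
iter 2: u=1.085624  f(a)=+1.019e-01  f'(a)=-9.579e-01  a ← 79.635278 − (+1.019e-01/-9.579e-01) = 79.741667
iter 3: u=1.084176  f(a)=+2.193e-04  f'(a)=-9.537e-01  a ← 79.741667 − (+2.193e-04/-9.537e-01) = 79.741897
iter 4: u=1.084173  f(a)=+1.021e-09  f'(a)=-9.537e-01  a ← 79.741897 − (+1.021e-09/-9.537e-01) = 79.741897
iter 5: u=1.084173  f(a)=+2.842e-14  f'(a)=-9.537e-01  a ← 79.741897 − (+2.842e-14/-9.537e-01) = 79.741897
converged: |Δa| < 1e-12 after 5 iterations
sag = a·(cosh(S/(2a)) − 1) = 79.741897·(cosh(1.084173) − 1) = 51.639829
T_max/T_min = cosh(S/(2a)) = 1.647587

a=79.742 sag=51.640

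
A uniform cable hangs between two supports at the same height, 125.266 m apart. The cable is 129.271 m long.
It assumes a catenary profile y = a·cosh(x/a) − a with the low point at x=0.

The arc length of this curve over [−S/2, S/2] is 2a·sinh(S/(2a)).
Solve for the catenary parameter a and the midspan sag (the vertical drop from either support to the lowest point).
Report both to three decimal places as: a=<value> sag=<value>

a=143.683 sag=13.869

seed: a₀ = √(S³/(24(L−S))) = √(125.266³/(24·4.005)) = 143.002271
iter 1: u=0.437986  f(a)=+3.859e-02  f'(a)=-5.709e-02  a ← 143.002271 − (+3.859e-02/-5.709e-02) = 143.678166
iter 2: u=0.435926  f(a)=+2.753e-04  f'(a)=-5.628e-02  a ← 143.678166 − (+2.753e-04/-5.628e-02) = 143.683058
iter 3: u=0.435911  f(a)=+1.424e-08  f'(a)=-5.628e-02  a ← 143.683058 − (+1.424e-08/-5.628e-02) = 143.683058
iter 4: u=0.435911  f(a)=+0.000e+00  f'(a)=-5.628e-02  a ← 143.683058 − (+0.000e+00/-5.628e-02) = 143.683058
converged: |Δa| < 1e-12 after 4 iterations
sag = a·(cosh(S/(2a)) − 1) = 143.683058·(cosh(0.435911) − 1) = 13.868740
T_max/T_min = cosh(S/(2a)) = 1.096523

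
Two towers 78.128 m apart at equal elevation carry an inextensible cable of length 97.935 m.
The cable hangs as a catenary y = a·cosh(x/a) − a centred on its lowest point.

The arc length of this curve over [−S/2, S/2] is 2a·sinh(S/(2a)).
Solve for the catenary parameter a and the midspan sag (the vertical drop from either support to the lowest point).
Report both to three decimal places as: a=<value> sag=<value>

a=32.814 sag=26.132

seed: a₀ = √(S³/(24(L−S))) = √(78.128³/(24·19.807)) = 31.673429
iter 1: u=1.233337  f(a)=+1.562e+00  f'(a)=-1.452e+00  a ← 31.673429 − (+1.562e+00/-1.452e+00) = 32.749614
iter 2: u=1.192808  f(a)=+8.315e-02  f'(a)=-1.301e+00  a ← 32.749614 − (+8.315e-02/-1.301e+00) = 32.813538
iter 3: u=1.190484  f(a)=+2.649e-04  f'(a)=-1.293e+00  a ← 32.813538 − (+2.649e-04/-1.293e+00) = 32.813743
iter 4: u=1.190477  f(a)=+2.707e-09  f'(a)=-1.292e+00  a ← 32.813743 − (+2.707e-09/-1.292e+00) = 32.813743
iter 5: u=1.190477  f(a)=+2.842e-14  f'(a)=-1.292e+00  a ← 32.813743 − (+2.842e-14/-1.292e+00) = 32.813743
converged: |Δa| < 1e-12 after 5 iterations
sag = a·(cosh(S/(2a)) − 1) = 32.813743·(cosh(1.190477) − 1) = 26.131637
T_max/T_min = cosh(S/(2a)) = 1.796363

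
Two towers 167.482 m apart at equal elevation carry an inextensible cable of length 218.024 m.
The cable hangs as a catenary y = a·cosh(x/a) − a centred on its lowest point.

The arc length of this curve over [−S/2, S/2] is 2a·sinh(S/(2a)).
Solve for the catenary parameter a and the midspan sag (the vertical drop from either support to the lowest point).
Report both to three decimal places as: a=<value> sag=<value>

seed: a₀ = √(S³/(24(L−S))) = √(167.482³/(24·50.542)) = 62.232948
iter 1: u=1.345606  f(a)=+4.778e+00  f'(a)=-1.938e+00  a ← 62.232948 − (+4.778e+00/-1.938e+00) = 64.698311
iter 2: u=1.294331  f(a)=+2.986e-01  f'(a)=-1.703e+00  a ← 64.698311 − (+2.986e-01/-1.703e+00) = 64.873675
iter 3: u=1.290832  f(a)=+1.338e-03  f'(a)=-1.687e+00  a ← 64.873675 − (+1.338e-03/-1.687e+00) = 64.874468
iter 4: u=1.290816  f(a)=+2.714e-08  f'(a)=-1.687e+00  a ← 64.874468 − (+2.714e-08/-1.687e+00) = 64.874468
iter 5: u=1.290816  f(a)=-2.842e-14  f'(a)=-1.687e+00  a ← 64.874468 − (-2.842e-14/-1.687e+00) = 64.874468
converged: |Δa| < 1e-12 after 5 iterations
sag = a·(cosh(S/(2a)) − 1) = 64.874468·(cosh(1.290816) − 1) = 61.981012
T_max/T_min = cosh(S/(2a)) = 1.955399

a=64.874 sag=61.981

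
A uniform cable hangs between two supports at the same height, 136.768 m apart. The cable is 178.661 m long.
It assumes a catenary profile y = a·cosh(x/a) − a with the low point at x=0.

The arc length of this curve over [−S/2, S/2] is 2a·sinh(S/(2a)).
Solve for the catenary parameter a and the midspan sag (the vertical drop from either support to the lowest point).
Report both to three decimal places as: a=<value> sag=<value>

a=52.614 sag=51.059

seed: a₀ = √(S³/(24(L−S))) = √(136.768³/(24·41.893)) = 50.442940
iter 1: u=1.355670  f(a)=+4.022e+00  f'(a)=-1.987e+00  a ← 50.442940 − (+4.022e+00/-1.987e+00) = 52.467324
iter 2: u=1.303364  f(a)=+2.548e-01  f'(a)=-1.743e+00  a ← 52.467324 − (+2.548e-01/-1.743e+00) = 52.613562
iter 3: u=1.299741  f(a)=+1.176e-03  f'(a)=-1.726e+00  a ← 52.613562 − (+1.176e-03/-1.726e+00) = 52.614243
iter 4: u=1.299724  f(a)=+2.528e-08  f'(a)=-1.726e+00  a ← 52.614243 − (+2.528e-08/-1.726e+00) = 52.614243
iter 5: u=1.299724  f(a)=+0.000e+00  f'(a)=-1.726e+00  a ← 52.614243 − (+0.000e+00/-1.726e+00) = 52.614243
converged: |Δa| < 1e-12 after 5 iterations
sag = a·(cosh(S/(2a)) − 1) = 52.614243·(cosh(1.299724) − 1) = 51.059268
T_max/T_min = cosh(S/(2a)) = 1.970446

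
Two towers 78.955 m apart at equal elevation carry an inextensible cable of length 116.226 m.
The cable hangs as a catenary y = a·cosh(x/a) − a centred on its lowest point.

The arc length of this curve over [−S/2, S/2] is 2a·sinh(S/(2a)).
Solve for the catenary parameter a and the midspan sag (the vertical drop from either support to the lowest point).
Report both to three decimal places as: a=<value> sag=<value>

a=24.966 sag=38.283

seed: a₀ = √(S³/(24(L−S))) = √(78.955³/(24·37.271)) = 23.457316
iter 1: u=1.682950  f(a)=+5.648e+00  f'(a)=-4.174e+00  a ← 23.457316 − (+5.648e+00/-4.174e+00) = 24.810636
iter 2: u=1.591152  f(a)=+5.257e-01  f'(a)=-3.430e+00  a ← 24.810636 − (+5.257e-01/-3.430e+00) = 24.963903
iter 3: u=1.581383  f(a)=+5.586e-03  f'(a)=-3.357e+00  a ← 24.963903 − (+5.586e-03/-3.357e+00) = 24.965566
iter 4: u=1.581278  f(a)=+6.454e-07  f'(a)=-3.357e+00  a ← 24.965566 − (+6.454e-07/-3.357e+00) = 24.965567
iter 5: u=1.581278  f(a)=+1.421e-14  f'(a)=-3.357e+00  a ← 24.965567 − (+1.421e-14/-3.357e+00) = 24.965567
converged: |Δa| < 1e-12 after 5 iterations
sag = a·(cosh(S/(2a)) − 1) = 24.965567·(cosh(1.581278) − 1) = 38.283151
T_max/T_min = cosh(S/(2a)) = 2.533438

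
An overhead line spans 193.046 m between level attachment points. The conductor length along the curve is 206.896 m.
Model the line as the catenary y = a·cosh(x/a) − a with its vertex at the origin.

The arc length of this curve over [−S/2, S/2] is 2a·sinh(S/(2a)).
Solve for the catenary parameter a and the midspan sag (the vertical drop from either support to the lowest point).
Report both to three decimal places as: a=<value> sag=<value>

seed: a₀ = √(S³/(24(L−S))) = √(193.046³/(24·13.850)) = 147.116269
iter 1: u=0.656100  f(a)=+3.012e-01  f'(a)=-1.965e-01  a ← 147.116269 − (+3.012e-01/-1.965e-01) = 148.648819
iter 2: u=0.649336  f(a)=+4.771e-03  f'(a)=-1.903e-01  a ← 148.648819 − (+4.771e-03/-1.903e-01) = 148.673884
iter 3: u=0.649226  f(a)=+1.240e-06  f'(a)=-1.902e-01  a ← 148.673884 − (+1.240e-06/-1.902e-01) = 148.673891
iter 4: u=0.649226  f(a)=+1.137e-13  f'(a)=-1.902e-01  a ← 148.673891 − (+1.137e-13/-1.902e-01) = 148.673891
converged: |Δa| < 1e-12 after 4 iterations
sag = a·(cosh(S/(2a)) − 1) = 148.673891·(cosh(0.649226) − 1) = 32.448760
T_max/T_min = cosh(S/(2a)) = 1.218255

a=148.674 sag=32.449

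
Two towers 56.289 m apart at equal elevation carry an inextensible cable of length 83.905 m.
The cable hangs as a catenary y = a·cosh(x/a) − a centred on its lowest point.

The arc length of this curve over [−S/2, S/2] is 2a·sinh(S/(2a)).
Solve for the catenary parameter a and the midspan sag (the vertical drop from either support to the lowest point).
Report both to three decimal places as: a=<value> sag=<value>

a=17.497 sag=27.958

seed: a₀ = √(S³/(24(L−S))) = √(56.289³/(24·27.616)) = 16.403982
iter 1: u=1.715711  f(a)=+4.361e+00  f'(a)=-4.468e+00  a ← 16.403982 − (+4.361e+00/-4.468e+00) = 17.380095
iter 2: u=1.619352  f(a)=+4.196e-01  f'(a)=-3.646e+00  a ← 17.380095 − (+4.196e-01/-3.646e+00) = 17.495174
iter 3: u=1.608701  f(a)=+4.797e-03  f'(a)=-3.563e+00  a ← 17.495174 − (+4.797e-03/-3.563e+00) = 17.496520
iter 4: u=1.608577  f(a)=+6.427e-07  f'(a)=-3.562e+00  a ← 17.496520 − (+6.427e-07/-3.562e+00) = 17.496520
iter 5: u=1.608577  f(a)=+1.421e-14  f'(a)=-3.562e+00  a ← 17.496520 − (+1.421e-14/-3.562e+00) = 17.496520
converged: |Δa| < 1e-12 after 5 iterations
sag = a·(cosh(S/(2a)) − 1) = 17.496520·(cosh(1.608577) − 1) = 27.958298
T_max/T_min = cosh(S/(2a)) = 2.597935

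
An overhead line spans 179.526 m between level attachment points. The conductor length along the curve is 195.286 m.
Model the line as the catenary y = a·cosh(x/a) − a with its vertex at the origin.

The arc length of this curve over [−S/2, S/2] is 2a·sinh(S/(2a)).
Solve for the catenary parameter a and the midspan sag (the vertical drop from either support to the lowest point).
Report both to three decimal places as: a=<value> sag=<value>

a=125.279 sag=33.557

seed: a₀ = √(S³/(24(L−S))) = √(179.526³/(24·15.760)) = 123.682229
iter 1: u=0.725755  f(a)=+4.203e-01  f'(a)=-2.685e-01  a ← 123.682229 − (+4.203e-01/-2.685e-01) = 125.247444
iter 2: u=0.716685  f(a)=+8.112e-03  f'(a)=-2.582e-01  a ← 125.247444 − (+8.112e-03/-2.582e-01) = 125.278854
iter 3: u=0.716506  f(a)=+3.153e-06  f'(a)=-2.580e-01  a ← 125.278854 − (+3.153e-06/-2.580e-01) = 125.278866
iter 4: u=0.716506  f(a)=+4.547e-13  f'(a)=-2.580e-01  a ← 125.278866 − (+4.547e-13/-2.580e-01) = 125.278866
converged: |Δa| < 1e-12 after 4 iterations
sag = a·(cosh(S/(2a)) − 1) = 125.278866·(cosh(0.716506) − 1) = 33.557370
T_max/T_min = cosh(S/(2a)) = 1.267861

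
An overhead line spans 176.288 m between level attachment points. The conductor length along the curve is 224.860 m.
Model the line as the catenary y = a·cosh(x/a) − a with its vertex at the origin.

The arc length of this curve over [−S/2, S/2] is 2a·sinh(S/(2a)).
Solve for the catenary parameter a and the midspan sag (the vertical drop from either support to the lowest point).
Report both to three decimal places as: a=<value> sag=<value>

seed: a₀ = √(S³/(24(L−S))) = √(176.288³/(24·48.572)) = 68.554428
iter 1: u=1.285752  f(a)=+4.177e+00  f'(a)=-1.666e+00  a ← 68.554428 − (+4.177e+00/-1.666e+00) = 71.062044
iter 2: u=1.240381  f(a)=+2.401e-01  f'(a)=-1.479e+00  a ← 71.062044 − (+2.401e-01/-1.479e+00) = 71.224375
iter 3: u=1.237554  f(a)=+9.006e-04  f'(a)=-1.468e+00  a ← 71.224375 − (+9.006e-04/-1.468e+00) = 71.224989
iter 4: u=1.237543  f(a)=+1.277e-08  f'(a)=-1.468e+00  a ← 71.224989 − (+1.277e-08/-1.468e+00) = 71.224989
iter 5: u=1.237543  f(a)=+0.000e+00  f'(a)=-1.468e+00  a ← 71.224989 − (+0.000e+00/-1.468e+00) = 71.224989
converged: |Δa| < 1e-12 after 5 iterations
sag = a·(cosh(S/(2a)) − 1) = 71.224989·(cosh(1.237543) − 1) = 61.867099
T_max/T_min = cosh(S/(2a)) = 1.868615

a=71.225 sag=61.867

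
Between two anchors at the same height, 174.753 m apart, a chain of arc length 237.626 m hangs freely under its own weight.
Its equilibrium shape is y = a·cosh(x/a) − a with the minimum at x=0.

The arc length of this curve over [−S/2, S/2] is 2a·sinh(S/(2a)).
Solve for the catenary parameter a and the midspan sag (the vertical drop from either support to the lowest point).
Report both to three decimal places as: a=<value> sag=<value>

a=62.446 sag=71.778

seed: a₀ = √(S³/(24(L−S))) = √(174.753³/(24·62.873)) = 59.470179
iter 1: u=1.469249  f(a)=+7.146e+00  f'(a)=-2.608e+00  a ← 59.470179 − (+7.146e+00/-2.608e+00) = 62.210582
iter 2: u=1.404528  f(a)=+5.236e-01  f'(a)=-2.238e+00  a ← 62.210582 − (+5.236e-01/-2.238e+00) = 62.444522
iter 3: u=1.399266  f(a)=+3.303e-03  f'(a)=-2.210e+00  a ← 62.444522 − (+3.303e-03/-2.210e+00) = 62.446017
iter 4: u=1.399233  f(a)=+1.332e-07  f'(a)=-2.210e+00  a ← 62.446017 − (+1.332e-07/-2.210e+00) = 62.446017
iter 5: u=1.399233  f(a)=+5.684e-14  f'(a)=-2.210e+00  a ← 62.446017 − (+5.684e-14/-2.210e+00) = 62.446017
converged: |Δa| < 1e-12 after 5 iterations
sag = a·(cosh(S/(2a)) − 1) = 62.446017·(cosh(1.399233) − 1) = 71.777804
T_max/T_min = cosh(S/(2a)) = 2.149438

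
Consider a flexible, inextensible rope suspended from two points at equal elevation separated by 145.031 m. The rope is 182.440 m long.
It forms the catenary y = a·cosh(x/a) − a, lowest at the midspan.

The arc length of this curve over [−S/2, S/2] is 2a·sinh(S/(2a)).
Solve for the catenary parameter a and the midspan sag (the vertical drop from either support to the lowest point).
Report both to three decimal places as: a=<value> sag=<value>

a=60.424 sag=48.993

seed: a₀ = √(S³/(24(L−S))) = √(145.031³/(24·37.409)) = 58.290475
iter 1: u=1.244037  f(a)=+3.004e+00  f'(a)=-1.493e+00  a ← 58.290475 − (+3.004e+00/-1.493e+00) = 60.301717
iter 2: u=1.202545  f(a)=+1.625e-01  f'(a)=-1.336e+00  a ← 60.301717 − (+1.625e-01/-1.336e+00) = 60.423333
iter 3: u=1.200124  f(a)=+5.354e-04  f'(a)=-1.327e+00  a ← 60.423333 − (+5.354e-04/-1.327e+00) = 60.423736
iter 4: u=1.200116  f(a)=+5.858e-09  f'(a)=-1.327e+00  a ← 60.423736 − (+5.858e-09/-1.327e+00) = 60.423736
iter 5: u=1.200116  f(a)=+0.000e+00  f'(a)=-1.327e+00  a ← 60.423736 − (+0.000e+00/-1.327e+00) = 60.423736
converged: |Δa| < 1e-12 after 5 iterations
sag = a·(cosh(S/(2a)) − 1) = 60.423736·(cosh(1.200116) − 1) = 48.993430
T_max/T_min = cosh(S/(2a)) = 1.810831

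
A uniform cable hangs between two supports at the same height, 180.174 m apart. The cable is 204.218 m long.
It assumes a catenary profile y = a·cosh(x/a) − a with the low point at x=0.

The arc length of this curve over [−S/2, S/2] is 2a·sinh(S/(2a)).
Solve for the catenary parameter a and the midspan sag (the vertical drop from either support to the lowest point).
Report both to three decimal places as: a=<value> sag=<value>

a=102.633 sag=42.142

seed: a₀ = √(S³/(24(L−S))) = √(180.174³/(24·24.044)) = 100.676753
iter 1: u=0.894814  f(a)=+9.811e-01  f'(a)=-5.170e-01  a ← 100.676753 − (+9.811e-01/-5.170e-01) = 102.574518
iter 2: u=0.878259  f(a)=+2.843e-02  f'(a)=-4.874e-01  a ← 102.574518 − (+2.843e-02/-4.874e-01) = 102.632843
iter 3: u=0.877760  f(a)=+2.545e-05  f'(a)=-4.866e-01  a ← 102.632843 − (+2.545e-05/-4.866e-01) = 102.632895
iter 4: u=0.877760  f(a)=+2.044e-11  f'(a)=-4.866e-01  a ← 102.632895 − (+2.044e-11/-4.866e-01) = 102.632895
converged: |Δa| < 1e-12 after 4 iterations
sag = a·(cosh(S/(2a)) − 1) = 102.632895·(cosh(0.877760) − 1) = 42.141961
T_max/T_min = cosh(S/(2a)) = 1.410609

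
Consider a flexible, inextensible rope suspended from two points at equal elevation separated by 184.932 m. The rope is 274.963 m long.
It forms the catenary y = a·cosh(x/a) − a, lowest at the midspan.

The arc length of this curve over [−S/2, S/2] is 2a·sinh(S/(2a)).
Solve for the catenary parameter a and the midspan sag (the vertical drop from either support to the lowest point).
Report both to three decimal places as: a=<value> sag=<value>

a=57.680 sag=91.411

seed: a₀ = √(S³/(24(L−S))) = √(184.932³/(24·90.031)) = 54.102389
iter 1: u=1.709093  f(a)=+1.410e+01  f'(a)=-4.407e+00  a ← 54.102389 − (+1.410e+01/-4.407e+00) = 57.301905
iter 2: u=1.613664  f(a)=+1.348e+00  f'(a)=-3.602e+00  a ← 57.301905 − (+1.348e+00/-3.602e+00) = 57.676086
iter 3: u=1.603195  f(a)=+1.518e-02  f'(a)=-3.521e+00  a ← 57.676086 − (+1.518e-02/-3.521e+00) = 57.680398
iter 4: u=1.603075  f(a)=+1.975e-06  f'(a)=-3.520e+00  a ← 57.680398 − (+1.975e-06/-3.520e+00) = 57.680398
iter 5: u=1.603075  f(a)=+5.684e-14  f'(a)=-3.520e+00  a ← 57.680398 − (+5.684e-14/-3.520e+00) = 57.680398
converged: |Δa| < 1e-12 after 5 iterations
sag = a·(cosh(S/(2a)) − 1) = 57.680398·(cosh(1.603075) − 1) = 91.410819
T_max/T_min = cosh(S/(2a)) = 2.584781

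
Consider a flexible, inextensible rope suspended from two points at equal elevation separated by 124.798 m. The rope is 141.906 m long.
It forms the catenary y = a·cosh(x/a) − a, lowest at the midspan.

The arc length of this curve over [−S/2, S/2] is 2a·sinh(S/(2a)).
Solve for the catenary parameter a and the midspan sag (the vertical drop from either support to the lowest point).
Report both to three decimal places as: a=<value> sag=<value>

a=70.175 sag=29.619

seed: a₀ = √(S³/(24(L−S))) = √(124.798³/(24·17.108)) = 68.802813
iter 1: u=0.906925  f(a)=+7.175e-01  f'(a)=-5.394e-01  a ← 68.802813 − (+7.175e-01/-5.394e-01) = 70.132950
iter 2: u=0.889724  f(a)=+2.134e-02  f'(a)=-5.078e-01  a ← 70.132950 − (+2.134e-02/-5.078e-01) = 70.174968
iter 3: u=0.889192  f(a)=+2.015e-05  f'(a)=-5.068e-01  a ← 70.174968 − (+2.015e-05/-5.068e-01) = 70.175008
iter 4: u=0.889191  f(a)=+1.799e-11  f'(a)=-5.068e-01  a ← 70.175008 − (+1.799e-11/-5.068e-01) = 70.175008
converged: |Δa| < 1e-12 after 4 iterations
sag = a·(cosh(S/(2a)) − 1) = 70.175008·(cosh(0.889191) − 1) = 29.619080
T_max/T_min = cosh(S/(2a)) = 1.422074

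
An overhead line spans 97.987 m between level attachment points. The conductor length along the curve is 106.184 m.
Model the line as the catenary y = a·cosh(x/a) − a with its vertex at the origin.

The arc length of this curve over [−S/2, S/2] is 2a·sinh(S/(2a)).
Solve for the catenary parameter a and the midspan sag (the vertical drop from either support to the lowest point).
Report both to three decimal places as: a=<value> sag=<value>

a=70.006 sag=17.855

seed: a₀ = √(S³/(24(L−S))) = √(97.987³/(24·8.197)) = 69.154366
iter 1: u=0.708466  f(a)=+2.082e-01  f'(a)=-2.492e-01  a ← 69.154366 − (+2.082e-01/-2.492e-01) = 69.989869
iter 2: u=0.700008  f(a)=+3.833e-03  f'(a)=-2.401e-01  a ← 69.989869 − (+3.833e-03/-2.401e-01) = 70.005835
iter 3: u=0.699849  f(a)=+1.353e-06  f'(a)=-2.399e-01  a ← 70.005835 − (+1.353e-06/-2.399e-01) = 70.005841
iter 4: u=0.699849  f(a)=+1.705e-13  f'(a)=-2.399e-01  a ← 70.005841 − (+1.705e-13/-2.399e-01) = 70.005841
converged: |Δa| < 1e-12 after 4 iterations
sag = a·(cosh(S/(2a)) − 1) = 70.005841·(cosh(0.699849) − 1) = 17.855289
T_max/T_min = cosh(S/(2a)) = 1.255054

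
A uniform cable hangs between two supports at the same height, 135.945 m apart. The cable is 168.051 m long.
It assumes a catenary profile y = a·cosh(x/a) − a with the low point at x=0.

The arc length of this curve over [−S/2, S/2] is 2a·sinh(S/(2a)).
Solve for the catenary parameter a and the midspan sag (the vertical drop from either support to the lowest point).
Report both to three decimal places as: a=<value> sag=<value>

a=59.023 sag=43.661

seed: a₀ = √(S³/(24(L−S))) = √(135.945³/(24·32.106)) = 57.101319
iter 1: u=1.190384  f(a)=+2.353e+00  f'(a)=-1.292e+00  a ← 57.101319 − (+2.353e+00/-1.292e+00) = 58.922316
iter 2: u=1.153595  f(a)=+1.172e-01  f'(a)=-1.166e+00  a ← 58.922316 − (+1.172e-01/-1.166e+00) = 59.022847
iter 3: u=1.151630  f(a)=+3.249e-04  f'(a)=-1.160e+00  a ← 59.022847 − (+3.249e-04/-1.160e+00) = 59.023127
iter 4: u=1.151625  f(a)=+2.510e-09  f'(a)=-1.160e+00  a ← 59.023127 − (+2.510e-09/-1.160e+00) = 59.023127
iter 5: u=1.151625  f(a)=+2.842e-14  f'(a)=-1.160e+00  a ← 59.023127 − (+2.842e-14/-1.160e+00) = 59.023127
converged: |Δa| < 1e-12 after 5 iterations
sag = a·(cosh(S/(2a)) − 1) = 59.023127·(cosh(1.151625) − 1) = 43.660923
T_max/T_min = cosh(S/(2a)) = 1.739726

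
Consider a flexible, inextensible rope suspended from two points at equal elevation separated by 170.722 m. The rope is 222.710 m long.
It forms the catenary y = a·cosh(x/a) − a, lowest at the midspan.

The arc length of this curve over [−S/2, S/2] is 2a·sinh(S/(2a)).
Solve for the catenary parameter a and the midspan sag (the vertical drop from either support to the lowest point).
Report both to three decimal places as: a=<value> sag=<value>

a=65.854 sag=63.516

seed: a₀ = √(S³/(24(L−S))) = √(170.722³/(24·51.988)) = 63.150539
iter 1: u=1.351707  f(a)=+4.961e+00  f'(a)=-1.968e+00  a ← 63.150539 − (+4.961e+00/-1.968e+00) = 65.672033
iter 2: u=1.299807  f(a)=+3.126e-01  f'(a)=-1.727e+00  a ← 65.672033 − (+3.126e-01/-1.727e+00) = 65.853079
iter 3: u=1.296234  f(a)=+1.426e-03  f'(a)=-1.711e+00  a ← 65.853079 − (+1.426e-03/-1.711e+00) = 65.853912
iter 4: u=1.296218  f(a)=+2.996e-08  f'(a)=-1.711e+00  a ← 65.853912 − (+2.996e-08/-1.711e+00) = 65.853912
iter 5: u=1.296218  f(a)=-2.842e-14  f'(a)=-1.711e+00  a ← 65.853912 − (-2.842e-14/-1.711e+00) = 65.853912
converged: |Δa| < 1e-12 after 5 iterations
sag = a·(cosh(S/(2a)) − 1) = 65.853912·(cosh(1.296218) − 1) = 63.516385
T_max/T_min = cosh(S/(2a)) = 1.964504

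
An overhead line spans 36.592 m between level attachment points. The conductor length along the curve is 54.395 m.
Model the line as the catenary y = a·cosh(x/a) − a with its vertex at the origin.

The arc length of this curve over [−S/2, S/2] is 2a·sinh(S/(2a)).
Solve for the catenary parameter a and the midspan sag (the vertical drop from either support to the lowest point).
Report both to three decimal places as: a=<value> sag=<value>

a=11.416 sag=18.080

seed: a₀ = √(S³/(24(L−S))) = √(36.592³/(24·17.803)) = 10.708460
iter 1: u=1.708556  f(a)=+2.787e+00  f'(a)=-4.403e+00  a ← 10.708460 − (+2.787e+00/-4.403e+00) = 11.341420
iter 2: u=1.613202  f(a)=+2.662e-01  f'(a)=-3.598e+00  a ← 11.341420 − (+2.662e-01/-3.598e+00) = 11.415396
iter 3: u=1.602748  f(a)=+2.995e-03  f'(a)=-3.518e+00  a ← 11.415396 − (+2.995e-03/-3.518e+00) = 11.416247
iter 4: u=1.602628  f(a)=+3.886e-07  f'(a)=-3.517e+00  a ← 11.416247 − (+3.886e-07/-3.517e+00) = 11.416247
iter 5: u=1.602628  f(a)=-7.105e-15  f'(a)=-3.517e+00  a ← 11.416247 − (-7.105e-15/-3.517e+00) = 11.416247
converged: |Δa| < 1e-12 after 5 iterations
sag = a·(cosh(S/(2a)) − 1) = 11.416247·(cosh(1.602628) − 1) = 18.080103
T_max/T_min = cosh(S/(2a)) = 2.583717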